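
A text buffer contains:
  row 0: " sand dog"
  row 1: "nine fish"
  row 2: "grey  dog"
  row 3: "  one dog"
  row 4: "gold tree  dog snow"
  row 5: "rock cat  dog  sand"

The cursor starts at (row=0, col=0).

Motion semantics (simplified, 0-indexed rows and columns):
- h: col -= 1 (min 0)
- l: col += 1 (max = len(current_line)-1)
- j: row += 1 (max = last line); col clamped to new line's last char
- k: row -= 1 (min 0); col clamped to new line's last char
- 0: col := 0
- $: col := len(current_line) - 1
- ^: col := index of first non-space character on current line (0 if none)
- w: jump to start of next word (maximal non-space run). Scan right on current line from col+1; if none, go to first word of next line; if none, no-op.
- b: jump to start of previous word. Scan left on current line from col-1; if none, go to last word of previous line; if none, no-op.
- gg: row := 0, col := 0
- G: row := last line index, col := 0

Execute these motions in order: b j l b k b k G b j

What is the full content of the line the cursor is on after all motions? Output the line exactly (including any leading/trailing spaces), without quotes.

Answer: rock cat  dog  sand

Derivation:
After 1 (b): row=0 col=0 char='_'
After 2 (j): row=1 col=0 char='n'
After 3 (l): row=1 col=1 char='i'
After 4 (b): row=1 col=0 char='n'
After 5 (k): row=0 col=0 char='_'
After 6 (b): row=0 col=0 char='_'
After 7 (k): row=0 col=0 char='_'
After 8 (G): row=5 col=0 char='r'
After 9 (b): row=4 col=15 char='s'
After 10 (j): row=5 col=15 char='s'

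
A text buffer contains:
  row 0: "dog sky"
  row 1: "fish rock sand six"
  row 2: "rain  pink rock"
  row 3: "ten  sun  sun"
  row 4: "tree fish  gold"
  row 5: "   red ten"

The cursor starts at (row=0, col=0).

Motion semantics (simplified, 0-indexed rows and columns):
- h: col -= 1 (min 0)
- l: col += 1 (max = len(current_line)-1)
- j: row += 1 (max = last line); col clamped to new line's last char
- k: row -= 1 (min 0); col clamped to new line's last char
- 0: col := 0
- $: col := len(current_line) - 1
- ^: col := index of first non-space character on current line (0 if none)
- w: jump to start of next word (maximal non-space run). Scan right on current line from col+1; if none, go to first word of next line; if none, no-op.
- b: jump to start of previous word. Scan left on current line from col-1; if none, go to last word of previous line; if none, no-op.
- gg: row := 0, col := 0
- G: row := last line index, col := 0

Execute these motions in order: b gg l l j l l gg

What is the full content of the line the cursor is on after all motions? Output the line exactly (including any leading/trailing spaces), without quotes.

Answer: dog sky

Derivation:
After 1 (b): row=0 col=0 char='d'
After 2 (gg): row=0 col=0 char='d'
After 3 (l): row=0 col=1 char='o'
After 4 (l): row=0 col=2 char='g'
After 5 (j): row=1 col=2 char='s'
After 6 (l): row=1 col=3 char='h'
After 7 (l): row=1 col=4 char='_'
After 8 (gg): row=0 col=0 char='d'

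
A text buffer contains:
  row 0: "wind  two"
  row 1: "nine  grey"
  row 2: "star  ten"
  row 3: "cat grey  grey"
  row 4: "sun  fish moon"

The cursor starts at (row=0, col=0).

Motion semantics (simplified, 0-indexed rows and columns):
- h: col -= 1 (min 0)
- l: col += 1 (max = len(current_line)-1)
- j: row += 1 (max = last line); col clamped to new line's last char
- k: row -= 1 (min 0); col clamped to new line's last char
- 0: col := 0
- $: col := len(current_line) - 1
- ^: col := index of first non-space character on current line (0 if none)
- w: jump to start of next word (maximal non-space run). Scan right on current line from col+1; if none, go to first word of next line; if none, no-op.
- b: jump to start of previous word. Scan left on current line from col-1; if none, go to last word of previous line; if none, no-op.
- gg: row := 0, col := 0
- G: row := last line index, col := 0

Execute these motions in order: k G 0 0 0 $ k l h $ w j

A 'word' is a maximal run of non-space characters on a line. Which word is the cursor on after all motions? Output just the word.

After 1 (k): row=0 col=0 char='w'
After 2 (G): row=4 col=0 char='s'
After 3 (0): row=4 col=0 char='s'
After 4 (0): row=4 col=0 char='s'
After 5 (0): row=4 col=0 char='s'
After 6 ($): row=4 col=13 char='n'
After 7 (k): row=3 col=13 char='y'
After 8 (l): row=3 col=13 char='y'
After 9 (h): row=3 col=12 char='e'
After 10 ($): row=3 col=13 char='y'
After 11 (w): row=4 col=0 char='s'
After 12 (j): row=4 col=0 char='s'

Answer: sun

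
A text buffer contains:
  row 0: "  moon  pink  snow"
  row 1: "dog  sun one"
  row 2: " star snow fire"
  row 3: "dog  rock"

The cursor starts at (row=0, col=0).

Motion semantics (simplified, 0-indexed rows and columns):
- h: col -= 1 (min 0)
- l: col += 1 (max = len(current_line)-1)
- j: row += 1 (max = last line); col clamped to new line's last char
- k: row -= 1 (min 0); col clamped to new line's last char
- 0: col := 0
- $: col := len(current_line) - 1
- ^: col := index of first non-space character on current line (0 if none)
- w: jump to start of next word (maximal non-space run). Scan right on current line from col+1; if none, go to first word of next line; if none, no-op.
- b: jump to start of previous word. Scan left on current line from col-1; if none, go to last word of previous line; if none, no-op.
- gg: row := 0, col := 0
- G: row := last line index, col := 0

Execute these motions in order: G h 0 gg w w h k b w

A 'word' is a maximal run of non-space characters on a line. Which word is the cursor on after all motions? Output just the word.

After 1 (G): row=3 col=0 char='d'
After 2 (h): row=3 col=0 char='d'
After 3 (0): row=3 col=0 char='d'
After 4 (gg): row=0 col=0 char='_'
After 5 (w): row=0 col=2 char='m'
After 6 (w): row=0 col=8 char='p'
After 7 (h): row=0 col=7 char='_'
After 8 (k): row=0 col=7 char='_'
After 9 (b): row=0 col=2 char='m'
After 10 (w): row=0 col=8 char='p'

Answer: pink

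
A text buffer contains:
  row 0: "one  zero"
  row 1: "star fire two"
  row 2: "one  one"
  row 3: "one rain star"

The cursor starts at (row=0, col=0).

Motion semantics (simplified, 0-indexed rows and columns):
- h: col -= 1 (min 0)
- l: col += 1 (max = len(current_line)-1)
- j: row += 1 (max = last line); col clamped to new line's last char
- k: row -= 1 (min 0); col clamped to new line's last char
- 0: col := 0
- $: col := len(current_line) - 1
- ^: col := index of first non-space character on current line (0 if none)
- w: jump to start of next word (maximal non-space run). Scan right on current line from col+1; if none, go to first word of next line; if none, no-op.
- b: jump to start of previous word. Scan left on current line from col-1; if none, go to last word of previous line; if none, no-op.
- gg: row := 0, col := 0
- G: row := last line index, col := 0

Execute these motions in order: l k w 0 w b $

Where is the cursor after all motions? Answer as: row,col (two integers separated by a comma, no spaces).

After 1 (l): row=0 col=1 char='n'
After 2 (k): row=0 col=1 char='n'
After 3 (w): row=0 col=5 char='z'
After 4 (0): row=0 col=0 char='o'
After 5 (w): row=0 col=5 char='z'
After 6 (b): row=0 col=0 char='o'
After 7 ($): row=0 col=8 char='o'

Answer: 0,8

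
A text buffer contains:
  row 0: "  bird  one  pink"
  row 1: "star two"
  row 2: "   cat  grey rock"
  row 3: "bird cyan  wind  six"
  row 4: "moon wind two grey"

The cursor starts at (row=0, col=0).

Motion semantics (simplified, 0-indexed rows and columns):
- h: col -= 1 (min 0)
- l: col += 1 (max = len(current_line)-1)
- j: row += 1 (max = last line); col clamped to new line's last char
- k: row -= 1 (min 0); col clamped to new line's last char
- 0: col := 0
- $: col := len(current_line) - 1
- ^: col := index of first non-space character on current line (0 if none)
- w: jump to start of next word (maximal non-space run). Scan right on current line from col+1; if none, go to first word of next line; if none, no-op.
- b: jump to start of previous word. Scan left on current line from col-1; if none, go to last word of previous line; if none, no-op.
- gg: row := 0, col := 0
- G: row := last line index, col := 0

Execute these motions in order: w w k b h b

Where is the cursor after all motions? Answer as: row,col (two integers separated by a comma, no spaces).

Answer: 0,1

Derivation:
After 1 (w): row=0 col=2 char='b'
After 2 (w): row=0 col=8 char='o'
After 3 (k): row=0 col=8 char='o'
After 4 (b): row=0 col=2 char='b'
After 5 (h): row=0 col=1 char='_'
After 6 (b): row=0 col=1 char='_'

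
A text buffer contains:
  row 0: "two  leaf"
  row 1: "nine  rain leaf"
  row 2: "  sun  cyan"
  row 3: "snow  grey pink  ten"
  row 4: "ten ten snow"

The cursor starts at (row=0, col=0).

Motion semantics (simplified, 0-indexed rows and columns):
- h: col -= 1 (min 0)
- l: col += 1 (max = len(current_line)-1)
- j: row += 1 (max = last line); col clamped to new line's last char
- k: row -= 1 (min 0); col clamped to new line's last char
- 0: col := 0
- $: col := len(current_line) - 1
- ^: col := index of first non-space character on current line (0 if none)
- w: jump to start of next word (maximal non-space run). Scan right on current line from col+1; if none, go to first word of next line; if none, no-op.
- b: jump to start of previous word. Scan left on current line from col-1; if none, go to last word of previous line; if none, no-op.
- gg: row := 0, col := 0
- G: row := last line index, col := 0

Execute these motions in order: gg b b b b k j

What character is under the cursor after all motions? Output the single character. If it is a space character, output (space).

After 1 (gg): row=0 col=0 char='t'
After 2 (b): row=0 col=0 char='t'
After 3 (b): row=0 col=0 char='t'
After 4 (b): row=0 col=0 char='t'
After 5 (b): row=0 col=0 char='t'
After 6 (k): row=0 col=0 char='t'
After 7 (j): row=1 col=0 char='n'

Answer: n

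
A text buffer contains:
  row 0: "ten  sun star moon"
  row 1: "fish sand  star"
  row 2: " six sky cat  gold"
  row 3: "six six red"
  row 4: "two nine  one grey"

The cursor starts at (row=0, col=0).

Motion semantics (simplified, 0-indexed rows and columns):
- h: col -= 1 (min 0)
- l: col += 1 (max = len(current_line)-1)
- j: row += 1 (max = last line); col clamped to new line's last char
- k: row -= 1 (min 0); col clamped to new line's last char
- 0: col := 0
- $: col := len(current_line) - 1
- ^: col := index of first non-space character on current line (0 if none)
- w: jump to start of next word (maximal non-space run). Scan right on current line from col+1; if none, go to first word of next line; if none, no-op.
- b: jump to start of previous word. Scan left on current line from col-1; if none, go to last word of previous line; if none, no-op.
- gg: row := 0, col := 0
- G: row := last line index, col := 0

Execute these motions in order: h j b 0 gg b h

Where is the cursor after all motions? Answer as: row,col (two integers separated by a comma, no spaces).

After 1 (h): row=0 col=0 char='t'
After 2 (j): row=1 col=0 char='f'
After 3 (b): row=0 col=14 char='m'
After 4 (0): row=0 col=0 char='t'
After 5 (gg): row=0 col=0 char='t'
After 6 (b): row=0 col=0 char='t'
After 7 (h): row=0 col=0 char='t'

Answer: 0,0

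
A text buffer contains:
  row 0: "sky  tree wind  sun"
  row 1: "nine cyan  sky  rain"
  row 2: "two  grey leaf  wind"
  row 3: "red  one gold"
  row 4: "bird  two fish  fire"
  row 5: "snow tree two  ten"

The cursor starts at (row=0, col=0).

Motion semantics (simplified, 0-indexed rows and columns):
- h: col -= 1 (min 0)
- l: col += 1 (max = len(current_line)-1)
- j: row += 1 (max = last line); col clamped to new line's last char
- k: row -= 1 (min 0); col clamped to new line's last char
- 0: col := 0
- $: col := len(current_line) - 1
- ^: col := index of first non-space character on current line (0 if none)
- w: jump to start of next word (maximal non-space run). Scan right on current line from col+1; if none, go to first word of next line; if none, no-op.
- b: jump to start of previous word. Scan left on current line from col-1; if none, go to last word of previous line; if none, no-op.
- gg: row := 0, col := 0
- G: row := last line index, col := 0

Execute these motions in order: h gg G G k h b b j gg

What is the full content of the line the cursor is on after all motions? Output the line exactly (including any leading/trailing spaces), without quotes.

After 1 (h): row=0 col=0 char='s'
After 2 (gg): row=0 col=0 char='s'
After 3 (G): row=5 col=0 char='s'
After 4 (G): row=5 col=0 char='s'
After 5 (k): row=4 col=0 char='b'
After 6 (h): row=4 col=0 char='b'
After 7 (b): row=3 col=9 char='g'
After 8 (b): row=3 col=5 char='o'
After 9 (j): row=4 col=5 char='_'
After 10 (gg): row=0 col=0 char='s'

Answer: sky  tree wind  sun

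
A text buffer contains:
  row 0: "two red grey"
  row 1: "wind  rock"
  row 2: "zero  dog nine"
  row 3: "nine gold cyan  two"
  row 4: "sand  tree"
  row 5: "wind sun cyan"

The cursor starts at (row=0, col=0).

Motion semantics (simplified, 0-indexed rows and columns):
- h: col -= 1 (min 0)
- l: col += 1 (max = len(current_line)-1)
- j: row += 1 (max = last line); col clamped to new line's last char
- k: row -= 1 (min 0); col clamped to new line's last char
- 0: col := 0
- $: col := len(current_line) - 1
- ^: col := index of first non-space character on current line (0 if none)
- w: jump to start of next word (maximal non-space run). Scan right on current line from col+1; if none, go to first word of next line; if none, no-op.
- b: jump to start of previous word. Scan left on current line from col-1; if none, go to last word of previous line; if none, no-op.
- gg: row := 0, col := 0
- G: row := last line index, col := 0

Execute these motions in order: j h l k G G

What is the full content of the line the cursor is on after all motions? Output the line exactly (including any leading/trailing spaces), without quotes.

Answer: wind sun cyan

Derivation:
After 1 (j): row=1 col=0 char='w'
After 2 (h): row=1 col=0 char='w'
After 3 (l): row=1 col=1 char='i'
After 4 (k): row=0 col=1 char='w'
After 5 (G): row=5 col=0 char='w'
After 6 (G): row=5 col=0 char='w'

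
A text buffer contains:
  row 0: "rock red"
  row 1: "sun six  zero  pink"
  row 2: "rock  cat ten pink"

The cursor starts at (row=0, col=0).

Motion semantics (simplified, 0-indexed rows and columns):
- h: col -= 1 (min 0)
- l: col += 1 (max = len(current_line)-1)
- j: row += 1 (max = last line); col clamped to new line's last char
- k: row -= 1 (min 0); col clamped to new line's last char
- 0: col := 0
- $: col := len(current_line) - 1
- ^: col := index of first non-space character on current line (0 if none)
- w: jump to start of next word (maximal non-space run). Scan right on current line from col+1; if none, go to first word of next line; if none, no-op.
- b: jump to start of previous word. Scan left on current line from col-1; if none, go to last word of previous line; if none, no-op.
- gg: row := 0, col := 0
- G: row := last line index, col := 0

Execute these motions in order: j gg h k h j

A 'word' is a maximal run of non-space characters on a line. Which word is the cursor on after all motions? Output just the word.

After 1 (j): row=1 col=0 char='s'
After 2 (gg): row=0 col=0 char='r'
After 3 (h): row=0 col=0 char='r'
After 4 (k): row=0 col=0 char='r'
After 5 (h): row=0 col=0 char='r'
After 6 (j): row=1 col=0 char='s'

Answer: sun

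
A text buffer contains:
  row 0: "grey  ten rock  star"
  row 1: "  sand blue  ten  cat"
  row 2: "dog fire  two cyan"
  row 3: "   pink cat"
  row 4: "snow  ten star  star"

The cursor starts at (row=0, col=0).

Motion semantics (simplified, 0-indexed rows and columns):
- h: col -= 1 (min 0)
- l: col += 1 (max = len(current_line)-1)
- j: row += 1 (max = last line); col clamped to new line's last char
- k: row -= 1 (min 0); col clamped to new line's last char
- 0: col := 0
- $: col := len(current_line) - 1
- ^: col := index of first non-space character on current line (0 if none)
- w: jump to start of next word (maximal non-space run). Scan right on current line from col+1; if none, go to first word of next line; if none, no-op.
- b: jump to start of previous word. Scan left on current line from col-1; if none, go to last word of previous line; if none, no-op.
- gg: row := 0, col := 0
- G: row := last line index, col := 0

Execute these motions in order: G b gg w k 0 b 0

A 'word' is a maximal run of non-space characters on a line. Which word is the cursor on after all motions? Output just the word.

After 1 (G): row=4 col=0 char='s'
After 2 (b): row=3 col=8 char='c'
After 3 (gg): row=0 col=0 char='g'
After 4 (w): row=0 col=6 char='t'
After 5 (k): row=0 col=6 char='t'
After 6 (0): row=0 col=0 char='g'
After 7 (b): row=0 col=0 char='g'
After 8 (0): row=0 col=0 char='g'

Answer: grey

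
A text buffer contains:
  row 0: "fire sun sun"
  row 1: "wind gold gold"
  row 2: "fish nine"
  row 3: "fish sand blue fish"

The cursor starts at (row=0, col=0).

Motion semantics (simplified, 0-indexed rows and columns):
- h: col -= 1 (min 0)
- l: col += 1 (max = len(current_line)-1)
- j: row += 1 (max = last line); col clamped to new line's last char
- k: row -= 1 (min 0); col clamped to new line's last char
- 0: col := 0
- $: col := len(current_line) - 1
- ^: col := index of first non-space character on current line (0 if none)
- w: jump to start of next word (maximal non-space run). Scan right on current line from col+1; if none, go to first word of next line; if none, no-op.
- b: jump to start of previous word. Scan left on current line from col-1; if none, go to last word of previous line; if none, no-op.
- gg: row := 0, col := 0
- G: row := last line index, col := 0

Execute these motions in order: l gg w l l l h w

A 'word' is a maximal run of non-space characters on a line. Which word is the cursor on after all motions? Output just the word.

After 1 (l): row=0 col=1 char='i'
After 2 (gg): row=0 col=0 char='f'
After 3 (w): row=0 col=5 char='s'
After 4 (l): row=0 col=6 char='u'
After 5 (l): row=0 col=7 char='n'
After 6 (l): row=0 col=8 char='_'
After 7 (h): row=0 col=7 char='n'
After 8 (w): row=0 col=9 char='s'

Answer: sun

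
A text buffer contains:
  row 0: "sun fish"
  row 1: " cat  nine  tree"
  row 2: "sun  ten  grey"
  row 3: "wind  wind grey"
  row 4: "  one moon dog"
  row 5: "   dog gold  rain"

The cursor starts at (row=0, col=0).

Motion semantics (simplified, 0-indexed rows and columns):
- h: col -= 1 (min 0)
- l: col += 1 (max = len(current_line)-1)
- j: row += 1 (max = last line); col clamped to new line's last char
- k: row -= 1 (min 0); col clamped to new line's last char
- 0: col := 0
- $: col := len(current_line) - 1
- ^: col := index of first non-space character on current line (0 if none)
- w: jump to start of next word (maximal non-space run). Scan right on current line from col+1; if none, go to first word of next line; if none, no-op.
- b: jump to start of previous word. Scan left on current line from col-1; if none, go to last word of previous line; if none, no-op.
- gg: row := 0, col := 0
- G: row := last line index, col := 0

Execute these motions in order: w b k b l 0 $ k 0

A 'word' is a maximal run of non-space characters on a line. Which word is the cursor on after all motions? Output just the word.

After 1 (w): row=0 col=4 char='f'
After 2 (b): row=0 col=0 char='s'
After 3 (k): row=0 col=0 char='s'
After 4 (b): row=0 col=0 char='s'
After 5 (l): row=0 col=1 char='u'
After 6 (0): row=0 col=0 char='s'
After 7 ($): row=0 col=7 char='h'
After 8 (k): row=0 col=7 char='h'
After 9 (0): row=0 col=0 char='s'

Answer: sun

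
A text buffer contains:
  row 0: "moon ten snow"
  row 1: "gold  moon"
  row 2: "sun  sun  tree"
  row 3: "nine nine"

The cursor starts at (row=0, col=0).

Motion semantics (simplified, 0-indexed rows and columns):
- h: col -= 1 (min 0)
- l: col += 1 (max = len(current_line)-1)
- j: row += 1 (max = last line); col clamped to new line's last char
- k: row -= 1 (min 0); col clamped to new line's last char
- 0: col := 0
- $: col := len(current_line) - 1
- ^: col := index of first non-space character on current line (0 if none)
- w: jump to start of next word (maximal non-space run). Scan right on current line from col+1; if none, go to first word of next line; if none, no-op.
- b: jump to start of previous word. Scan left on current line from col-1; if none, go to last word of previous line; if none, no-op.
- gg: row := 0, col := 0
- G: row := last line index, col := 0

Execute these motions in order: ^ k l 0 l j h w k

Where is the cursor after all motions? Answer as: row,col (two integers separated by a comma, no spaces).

After 1 (^): row=0 col=0 char='m'
After 2 (k): row=0 col=0 char='m'
After 3 (l): row=0 col=1 char='o'
After 4 (0): row=0 col=0 char='m'
After 5 (l): row=0 col=1 char='o'
After 6 (j): row=1 col=1 char='o'
After 7 (h): row=1 col=0 char='g'
After 8 (w): row=1 col=6 char='m'
After 9 (k): row=0 col=6 char='e'

Answer: 0,6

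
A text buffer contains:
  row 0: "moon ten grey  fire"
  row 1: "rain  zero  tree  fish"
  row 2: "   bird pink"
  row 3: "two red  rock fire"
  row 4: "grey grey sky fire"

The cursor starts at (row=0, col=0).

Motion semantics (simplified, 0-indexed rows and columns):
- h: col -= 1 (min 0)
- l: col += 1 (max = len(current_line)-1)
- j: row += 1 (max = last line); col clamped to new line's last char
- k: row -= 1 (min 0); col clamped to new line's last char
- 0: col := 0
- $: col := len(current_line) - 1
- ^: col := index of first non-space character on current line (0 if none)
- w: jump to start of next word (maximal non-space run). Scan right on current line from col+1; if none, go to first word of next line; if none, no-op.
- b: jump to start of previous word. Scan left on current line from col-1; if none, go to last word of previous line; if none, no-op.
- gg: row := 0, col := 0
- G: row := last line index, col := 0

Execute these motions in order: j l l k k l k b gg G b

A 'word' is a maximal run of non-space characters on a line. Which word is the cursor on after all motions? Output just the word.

Answer: fire

Derivation:
After 1 (j): row=1 col=0 char='r'
After 2 (l): row=1 col=1 char='a'
After 3 (l): row=1 col=2 char='i'
After 4 (k): row=0 col=2 char='o'
After 5 (k): row=0 col=2 char='o'
After 6 (l): row=0 col=3 char='n'
After 7 (k): row=0 col=3 char='n'
After 8 (b): row=0 col=0 char='m'
After 9 (gg): row=0 col=0 char='m'
After 10 (G): row=4 col=0 char='g'
After 11 (b): row=3 col=14 char='f'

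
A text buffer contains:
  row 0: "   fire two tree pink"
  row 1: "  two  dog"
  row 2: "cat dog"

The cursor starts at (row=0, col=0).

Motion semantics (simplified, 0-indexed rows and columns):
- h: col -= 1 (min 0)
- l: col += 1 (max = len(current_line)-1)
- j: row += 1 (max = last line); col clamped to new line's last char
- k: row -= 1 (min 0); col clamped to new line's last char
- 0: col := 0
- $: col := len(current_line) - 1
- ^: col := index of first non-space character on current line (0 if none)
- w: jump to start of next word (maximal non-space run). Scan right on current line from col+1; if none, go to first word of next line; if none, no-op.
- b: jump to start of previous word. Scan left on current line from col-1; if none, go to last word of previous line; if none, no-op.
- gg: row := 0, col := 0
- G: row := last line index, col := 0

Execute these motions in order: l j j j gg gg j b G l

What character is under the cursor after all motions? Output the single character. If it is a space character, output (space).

Answer: a

Derivation:
After 1 (l): row=0 col=1 char='_'
After 2 (j): row=1 col=1 char='_'
After 3 (j): row=2 col=1 char='a'
After 4 (j): row=2 col=1 char='a'
After 5 (gg): row=0 col=0 char='_'
After 6 (gg): row=0 col=0 char='_'
After 7 (j): row=1 col=0 char='_'
After 8 (b): row=0 col=17 char='p'
After 9 (G): row=2 col=0 char='c'
After 10 (l): row=2 col=1 char='a'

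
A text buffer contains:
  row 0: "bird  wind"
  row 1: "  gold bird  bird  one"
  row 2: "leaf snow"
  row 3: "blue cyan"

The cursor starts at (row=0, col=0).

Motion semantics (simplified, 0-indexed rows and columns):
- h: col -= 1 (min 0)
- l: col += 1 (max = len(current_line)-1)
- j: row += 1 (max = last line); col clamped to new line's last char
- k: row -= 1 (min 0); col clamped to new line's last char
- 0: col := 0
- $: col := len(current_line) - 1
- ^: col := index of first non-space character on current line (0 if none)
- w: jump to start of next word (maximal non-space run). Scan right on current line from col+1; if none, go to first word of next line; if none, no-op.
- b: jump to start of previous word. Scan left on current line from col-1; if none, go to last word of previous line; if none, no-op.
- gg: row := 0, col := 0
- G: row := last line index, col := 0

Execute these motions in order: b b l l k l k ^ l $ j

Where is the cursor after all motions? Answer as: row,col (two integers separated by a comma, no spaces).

Answer: 1,9

Derivation:
After 1 (b): row=0 col=0 char='b'
After 2 (b): row=0 col=0 char='b'
After 3 (l): row=0 col=1 char='i'
After 4 (l): row=0 col=2 char='r'
After 5 (k): row=0 col=2 char='r'
After 6 (l): row=0 col=3 char='d'
After 7 (k): row=0 col=3 char='d'
After 8 (^): row=0 col=0 char='b'
After 9 (l): row=0 col=1 char='i'
After 10 ($): row=0 col=9 char='d'
After 11 (j): row=1 col=9 char='r'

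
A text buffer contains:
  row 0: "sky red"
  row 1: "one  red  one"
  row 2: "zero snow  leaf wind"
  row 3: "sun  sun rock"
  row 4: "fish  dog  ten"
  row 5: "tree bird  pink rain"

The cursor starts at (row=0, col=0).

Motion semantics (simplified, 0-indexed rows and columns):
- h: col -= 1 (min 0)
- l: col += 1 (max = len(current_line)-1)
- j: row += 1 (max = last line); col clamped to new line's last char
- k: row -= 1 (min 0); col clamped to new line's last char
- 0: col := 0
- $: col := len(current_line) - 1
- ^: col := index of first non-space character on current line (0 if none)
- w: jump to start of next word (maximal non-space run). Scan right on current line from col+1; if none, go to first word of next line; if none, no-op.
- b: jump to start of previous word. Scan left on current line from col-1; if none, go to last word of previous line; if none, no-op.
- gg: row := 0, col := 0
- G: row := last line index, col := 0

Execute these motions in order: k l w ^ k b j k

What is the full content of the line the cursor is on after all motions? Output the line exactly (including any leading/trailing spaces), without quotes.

After 1 (k): row=0 col=0 char='s'
After 2 (l): row=0 col=1 char='k'
After 3 (w): row=0 col=4 char='r'
After 4 (^): row=0 col=0 char='s'
After 5 (k): row=0 col=0 char='s'
After 6 (b): row=0 col=0 char='s'
After 7 (j): row=1 col=0 char='o'
After 8 (k): row=0 col=0 char='s'

Answer: sky red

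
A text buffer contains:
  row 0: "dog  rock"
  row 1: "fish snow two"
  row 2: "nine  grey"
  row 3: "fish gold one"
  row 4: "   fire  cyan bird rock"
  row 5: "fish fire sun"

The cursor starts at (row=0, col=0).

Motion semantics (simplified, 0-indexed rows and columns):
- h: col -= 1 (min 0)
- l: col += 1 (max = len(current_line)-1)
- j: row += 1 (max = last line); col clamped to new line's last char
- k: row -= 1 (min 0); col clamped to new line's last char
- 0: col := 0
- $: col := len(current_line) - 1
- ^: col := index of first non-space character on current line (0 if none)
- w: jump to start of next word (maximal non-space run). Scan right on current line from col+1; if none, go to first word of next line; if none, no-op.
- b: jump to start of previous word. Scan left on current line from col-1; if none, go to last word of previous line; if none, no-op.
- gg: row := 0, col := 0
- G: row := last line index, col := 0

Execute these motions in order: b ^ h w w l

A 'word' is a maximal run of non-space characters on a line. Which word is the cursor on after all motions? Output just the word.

Answer: fish

Derivation:
After 1 (b): row=0 col=0 char='d'
After 2 (^): row=0 col=0 char='d'
After 3 (h): row=0 col=0 char='d'
After 4 (w): row=0 col=5 char='r'
After 5 (w): row=1 col=0 char='f'
After 6 (l): row=1 col=1 char='i'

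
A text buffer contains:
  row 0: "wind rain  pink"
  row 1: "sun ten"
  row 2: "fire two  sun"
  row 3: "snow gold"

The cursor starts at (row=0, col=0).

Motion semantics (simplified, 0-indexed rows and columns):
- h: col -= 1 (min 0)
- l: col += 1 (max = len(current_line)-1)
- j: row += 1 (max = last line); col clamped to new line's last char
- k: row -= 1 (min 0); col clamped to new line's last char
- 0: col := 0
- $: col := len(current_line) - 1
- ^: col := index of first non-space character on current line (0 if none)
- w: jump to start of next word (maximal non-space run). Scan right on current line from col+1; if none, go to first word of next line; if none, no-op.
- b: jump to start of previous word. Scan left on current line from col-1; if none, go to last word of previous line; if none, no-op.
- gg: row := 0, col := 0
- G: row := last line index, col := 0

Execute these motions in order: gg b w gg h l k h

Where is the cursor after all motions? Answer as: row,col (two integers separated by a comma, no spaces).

Answer: 0,0

Derivation:
After 1 (gg): row=0 col=0 char='w'
After 2 (b): row=0 col=0 char='w'
After 3 (w): row=0 col=5 char='r'
After 4 (gg): row=0 col=0 char='w'
After 5 (h): row=0 col=0 char='w'
After 6 (l): row=0 col=1 char='i'
After 7 (k): row=0 col=1 char='i'
After 8 (h): row=0 col=0 char='w'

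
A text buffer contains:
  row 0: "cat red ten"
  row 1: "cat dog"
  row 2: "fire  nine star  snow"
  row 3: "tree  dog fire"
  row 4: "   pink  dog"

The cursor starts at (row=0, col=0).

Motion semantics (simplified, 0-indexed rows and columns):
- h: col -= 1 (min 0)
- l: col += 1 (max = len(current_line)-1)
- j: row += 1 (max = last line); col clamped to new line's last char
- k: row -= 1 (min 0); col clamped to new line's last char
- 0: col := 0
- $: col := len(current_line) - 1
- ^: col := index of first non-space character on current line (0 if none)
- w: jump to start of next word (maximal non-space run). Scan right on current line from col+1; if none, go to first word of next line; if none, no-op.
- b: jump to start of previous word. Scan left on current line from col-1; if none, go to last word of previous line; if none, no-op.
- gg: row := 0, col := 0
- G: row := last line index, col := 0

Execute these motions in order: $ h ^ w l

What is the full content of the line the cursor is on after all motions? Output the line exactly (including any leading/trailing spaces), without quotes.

Answer: cat red ten

Derivation:
After 1 ($): row=0 col=10 char='n'
After 2 (h): row=0 col=9 char='e'
After 3 (^): row=0 col=0 char='c'
After 4 (w): row=0 col=4 char='r'
After 5 (l): row=0 col=5 char='e'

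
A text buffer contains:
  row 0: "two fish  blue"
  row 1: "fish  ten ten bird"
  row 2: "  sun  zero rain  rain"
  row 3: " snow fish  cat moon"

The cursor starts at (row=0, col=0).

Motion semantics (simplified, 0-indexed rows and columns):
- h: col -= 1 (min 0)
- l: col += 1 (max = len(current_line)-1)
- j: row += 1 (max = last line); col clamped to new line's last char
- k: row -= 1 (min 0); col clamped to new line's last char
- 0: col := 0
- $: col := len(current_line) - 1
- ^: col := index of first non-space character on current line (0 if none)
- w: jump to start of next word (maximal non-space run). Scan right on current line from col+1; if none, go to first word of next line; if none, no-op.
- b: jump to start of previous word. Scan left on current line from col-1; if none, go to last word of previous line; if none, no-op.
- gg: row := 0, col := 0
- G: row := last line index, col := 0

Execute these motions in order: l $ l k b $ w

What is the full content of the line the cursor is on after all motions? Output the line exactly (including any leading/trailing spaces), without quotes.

Answer: fish  ten ten bird

Derivation:
After 1 (l): row=0 col=1 char='w'
After 2 ($): row=0 col=13 char='e'
After 3 (l): row=0 col=13 char='e'
After 4 (k): row=0 col=13 char='e'
After 5 (b): row=0 col=10 char='b'
After 6 ($): row=0 col=13 char='e'
After 7 (w): row=1 col=0 char='f'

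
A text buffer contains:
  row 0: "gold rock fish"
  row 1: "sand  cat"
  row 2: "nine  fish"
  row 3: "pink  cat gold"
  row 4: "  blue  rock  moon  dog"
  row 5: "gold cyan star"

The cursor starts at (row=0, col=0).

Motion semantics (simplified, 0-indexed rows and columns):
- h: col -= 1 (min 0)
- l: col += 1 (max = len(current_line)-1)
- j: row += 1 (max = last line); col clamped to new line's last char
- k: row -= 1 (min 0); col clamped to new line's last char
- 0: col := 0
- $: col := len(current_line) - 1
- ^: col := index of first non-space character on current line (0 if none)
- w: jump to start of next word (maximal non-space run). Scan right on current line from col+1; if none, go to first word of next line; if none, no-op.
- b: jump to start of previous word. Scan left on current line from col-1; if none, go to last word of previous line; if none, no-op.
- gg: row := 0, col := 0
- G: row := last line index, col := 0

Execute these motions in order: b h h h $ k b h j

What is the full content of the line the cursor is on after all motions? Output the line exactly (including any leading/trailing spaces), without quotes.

Answer: sand  cat

Derivation:
After 1 (b): row=0 col=0 char='g'
After 2 (h): row=0 col=0 char='g'
After 3 (h): row=0 col=0 char='g'
After 4 (h): row=0 col=0 char='g'
After 5 ($): row=0 col=13 char='h'
After 6 (k): row=0 col=13 char='h'
After 7 (b): row=0 col=10 char='f'
After 8 (h): row=0 col=9 char='_'
After 9 (j): row=1 col=8 char='t'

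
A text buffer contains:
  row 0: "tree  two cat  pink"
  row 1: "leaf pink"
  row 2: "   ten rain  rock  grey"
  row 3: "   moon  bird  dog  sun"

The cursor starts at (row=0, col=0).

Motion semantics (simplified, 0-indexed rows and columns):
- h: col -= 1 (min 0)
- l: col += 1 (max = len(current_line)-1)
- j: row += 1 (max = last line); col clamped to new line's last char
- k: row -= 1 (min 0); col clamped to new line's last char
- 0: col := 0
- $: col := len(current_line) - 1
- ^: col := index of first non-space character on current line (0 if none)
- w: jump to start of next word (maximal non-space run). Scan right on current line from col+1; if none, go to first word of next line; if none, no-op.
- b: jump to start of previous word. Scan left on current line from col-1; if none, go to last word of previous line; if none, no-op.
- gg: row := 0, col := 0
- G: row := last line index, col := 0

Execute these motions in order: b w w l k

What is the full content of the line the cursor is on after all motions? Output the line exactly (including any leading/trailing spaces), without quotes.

After 1 (b): row=0 col=0 char='t'
After 2 (w): row=0 col=6 char='t'
After 3 (w): row=0 col=10 char='c'
After 4 (l): row=0 col=11 char='a'
After 5 (k): row=0 col=11 char='a'

Answer: tree  two cat  pink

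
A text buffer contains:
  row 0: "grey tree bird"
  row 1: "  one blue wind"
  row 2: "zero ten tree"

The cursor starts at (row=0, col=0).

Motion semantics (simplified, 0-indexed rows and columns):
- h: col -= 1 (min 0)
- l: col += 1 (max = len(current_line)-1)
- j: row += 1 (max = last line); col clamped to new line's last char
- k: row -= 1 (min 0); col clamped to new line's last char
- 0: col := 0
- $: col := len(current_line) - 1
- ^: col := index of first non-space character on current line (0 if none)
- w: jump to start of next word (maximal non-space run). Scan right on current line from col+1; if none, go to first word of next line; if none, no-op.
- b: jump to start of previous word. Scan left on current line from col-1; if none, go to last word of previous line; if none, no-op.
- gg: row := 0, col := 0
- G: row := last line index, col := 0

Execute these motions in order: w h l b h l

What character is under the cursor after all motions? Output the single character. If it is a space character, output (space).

After 1 (w): row=0 col=5 char='t'
After 2 (h): row=0 col=4 char='_'
After 3 (l): row=0 col=5 char='t'
After 4 (b): row=0 col=0 char='g'
After 5 (h): row=0 col=0 char='g'
After 6 (l): row=0 col=1 char='r'

Answer: r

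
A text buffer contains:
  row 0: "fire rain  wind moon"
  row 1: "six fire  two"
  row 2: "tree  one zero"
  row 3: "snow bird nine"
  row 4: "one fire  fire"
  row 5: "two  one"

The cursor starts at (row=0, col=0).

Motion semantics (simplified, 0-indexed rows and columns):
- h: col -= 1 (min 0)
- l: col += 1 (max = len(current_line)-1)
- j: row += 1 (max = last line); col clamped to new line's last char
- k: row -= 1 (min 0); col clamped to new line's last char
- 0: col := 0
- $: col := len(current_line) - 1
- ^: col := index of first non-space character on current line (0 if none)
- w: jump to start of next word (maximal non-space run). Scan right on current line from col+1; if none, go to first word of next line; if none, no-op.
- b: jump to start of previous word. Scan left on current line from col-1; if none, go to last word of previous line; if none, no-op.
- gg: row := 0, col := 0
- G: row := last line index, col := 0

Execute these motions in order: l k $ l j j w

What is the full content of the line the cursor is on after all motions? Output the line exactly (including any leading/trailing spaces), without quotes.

After 1 (l): row=0 col=1 char='i'
After 2 (k): row=0 col=1 char='i'
After 3 ($): row=0 col=19 char='n'
After 4 (l): row=0 col=19 char='n'
After 5 (j): row=1 col=12 char='o'
After 6 (j): row=2 col=12 char='r'
After 7 (w): row=3 col=0 char='s'

Answer: snow bird nine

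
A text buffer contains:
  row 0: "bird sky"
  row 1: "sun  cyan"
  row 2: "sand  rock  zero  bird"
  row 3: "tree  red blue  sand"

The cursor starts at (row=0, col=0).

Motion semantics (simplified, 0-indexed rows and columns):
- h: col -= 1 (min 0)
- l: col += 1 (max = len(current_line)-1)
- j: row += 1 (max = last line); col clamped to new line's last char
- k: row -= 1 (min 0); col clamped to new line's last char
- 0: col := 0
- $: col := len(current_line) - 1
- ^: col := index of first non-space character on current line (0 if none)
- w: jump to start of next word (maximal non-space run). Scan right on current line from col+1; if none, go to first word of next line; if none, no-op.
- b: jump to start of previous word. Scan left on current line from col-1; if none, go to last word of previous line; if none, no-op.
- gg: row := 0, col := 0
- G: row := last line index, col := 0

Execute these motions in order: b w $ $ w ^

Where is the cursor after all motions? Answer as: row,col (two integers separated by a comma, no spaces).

After 1 (b): row=0 col=0 char='b'
After 2 (w): row=0 col=5 char='s'
After 3 ($): row=0 col=7 char='y'
After 4 ($): row=0 col=7 char='y'
After 5 (w): row=1 col=0 char='s'
After 6 (^): row=1 col=0 char='s'

Answer: 1,0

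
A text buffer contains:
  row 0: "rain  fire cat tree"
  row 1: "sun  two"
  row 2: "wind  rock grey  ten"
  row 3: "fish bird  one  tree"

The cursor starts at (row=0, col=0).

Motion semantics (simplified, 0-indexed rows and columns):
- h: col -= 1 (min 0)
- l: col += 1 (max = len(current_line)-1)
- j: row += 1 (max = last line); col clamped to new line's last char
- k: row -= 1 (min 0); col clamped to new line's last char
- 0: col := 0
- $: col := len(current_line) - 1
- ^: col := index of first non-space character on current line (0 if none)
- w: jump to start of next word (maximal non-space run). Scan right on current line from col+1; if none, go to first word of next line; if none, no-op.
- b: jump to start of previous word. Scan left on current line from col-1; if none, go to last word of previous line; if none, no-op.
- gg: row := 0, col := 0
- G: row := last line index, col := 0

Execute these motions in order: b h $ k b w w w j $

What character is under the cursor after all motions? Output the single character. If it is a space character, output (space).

Answer: e

Derivation:
After 1 (b): row=0 col=0 char='r'
After 2 (h): row=0 col=0 char='r'
After 3 ($): row=0 col=18 char='e'
After 4 (k): row=0 col=18 char='e'
After 5 (b): row=0 col=15 char='t'
After 6 (w): row=1 col=0 char='s'
After 7 (w): row=1 col=5 char='t'
After 8 (w): row=2 col=0 char='w'
After 9 (j): row=3 col=0 char='f'
After 10 ($): row=3 col=19 char='e'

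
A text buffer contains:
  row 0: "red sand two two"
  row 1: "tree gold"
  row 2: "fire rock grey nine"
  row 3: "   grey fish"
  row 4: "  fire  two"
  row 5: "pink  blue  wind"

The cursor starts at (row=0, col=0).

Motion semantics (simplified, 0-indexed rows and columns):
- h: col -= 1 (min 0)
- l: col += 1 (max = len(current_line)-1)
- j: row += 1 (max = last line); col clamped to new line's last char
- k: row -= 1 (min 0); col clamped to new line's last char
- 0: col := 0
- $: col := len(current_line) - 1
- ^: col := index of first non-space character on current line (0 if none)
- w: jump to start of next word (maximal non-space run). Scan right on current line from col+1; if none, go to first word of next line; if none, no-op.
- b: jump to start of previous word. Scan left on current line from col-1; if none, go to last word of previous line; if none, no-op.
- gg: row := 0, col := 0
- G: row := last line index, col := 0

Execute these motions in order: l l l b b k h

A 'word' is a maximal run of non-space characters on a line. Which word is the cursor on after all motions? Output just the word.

After 1 (l): row=0 col=1 char='e'
After 2 (l): row=0 col=2 char='d'
After 3 (l): row=0 col=3 char='_'
After 4 (b): row=0 col=0 char='r'
After 5 (b): row=0 col=0 char='r'
After 6 (k): row=0 col=0 char='r'
After 7 (h): row=0 col=0 char='r'

Answer: red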